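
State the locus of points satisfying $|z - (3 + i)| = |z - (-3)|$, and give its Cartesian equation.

|z - z1| = |z - z2| means z is equidistant from z1 and z2,
i.e. the perpendicular bisector of the segment from (3, 1) to (-3, 0) (midpoint (0, 1/2)).
With z = x + yi, square both sides:
(x - 3)^2 + (y - 1)^2 = (x - (-3))^2 + (y - 0)^2
The x^2 and y^2 terms cancel: -12x + (-2)y = 9 - 10 = -1
Simplify: 12x + 2y = 1
Locus: Perpendicular bisector of the segment from (3, 1) to (-3, 0): the line 12x + 2y = 1


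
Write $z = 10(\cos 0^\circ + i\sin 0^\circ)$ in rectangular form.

a = r cos θ = 10 * 1 = 10
b = r sin θ = 10 * 0 = 0
z = 10


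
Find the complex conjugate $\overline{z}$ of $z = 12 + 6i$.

If z = a + bi, then conjugate(z) = a - bi
conjugate(12 + 6i) = 12 - 6i


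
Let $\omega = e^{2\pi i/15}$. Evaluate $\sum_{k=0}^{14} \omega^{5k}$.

Let ζ = ω^5 = e^(2πi·5/15). Since 15 ∤ 5, ζ ≠ 1.
Sum = Σ_{k=0}^{14} ζ^k = (ζ^15 - 1)/(ζ - 1) = (ω^{5·15} - 1)/(ζ - 1) = (1 - 1)/(ζ - 1) = 0


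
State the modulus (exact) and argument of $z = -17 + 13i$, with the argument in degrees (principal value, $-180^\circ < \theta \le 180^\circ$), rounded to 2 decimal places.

|z| = sqrt((-17)^2 + 13^2) = sqrt(458)
arg(z) = arctan(b/a) = arctan(13/-17) (quadrant-adjusted) = 142.59°


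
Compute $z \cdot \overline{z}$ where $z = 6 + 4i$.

z * conjugate(z) = |z|^2 = a^2 + b^2
= 6^2 + 4^2 = 52


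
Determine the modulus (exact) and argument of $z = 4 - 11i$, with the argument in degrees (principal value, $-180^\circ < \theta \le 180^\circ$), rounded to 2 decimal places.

|z| = sqrt(4^2 + (-11)^2) = sqrt(137)
arg(z) = arctan(b/a) = arctan(-11/4) (quadrant-adjusted) = -70.02°


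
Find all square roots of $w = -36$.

|w| = 36, arg(w) = 180°
Root modulus = 36^(1/2) = 6
Root arguments: θ_k = (180° + 360°k)/2 for k = 0, 1, ..., 1
Roots: 6i, -6i


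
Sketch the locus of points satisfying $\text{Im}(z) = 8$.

Im(z) = y where z = x + yi; the equation y = 8 is satisfied by all points with that y-coordinate
Locus: Horizontal line y = 8


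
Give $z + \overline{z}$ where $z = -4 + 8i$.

z + conjugate(z) = (a + bi) + (a - bi) = 2a
= 2 * (-4) = -8


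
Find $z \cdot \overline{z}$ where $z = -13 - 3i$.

z * conjugate(z) = |z|^2 = a^2 + b^2
= (-13)^2 + (-3)^2 = 178


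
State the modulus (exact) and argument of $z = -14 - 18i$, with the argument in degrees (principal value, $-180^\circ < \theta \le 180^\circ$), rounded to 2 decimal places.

|z| = sqrt((-14)^2 + (-18)^2) = sqrt(520)
arg(z) = arctan(b/a) = arctan(-18/-14) (quadrant-adjusted) = -127.87°


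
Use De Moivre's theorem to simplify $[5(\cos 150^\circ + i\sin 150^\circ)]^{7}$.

By De Moivre: z^n = r^n(cos(nθ) + i sin(nθ))
= 5^7(cos(7*150°) + i sin(7*150°))
= 78125(cos 330° + i sin 330°)
= 78125*sqrt(3)/2 - (78125/2)i


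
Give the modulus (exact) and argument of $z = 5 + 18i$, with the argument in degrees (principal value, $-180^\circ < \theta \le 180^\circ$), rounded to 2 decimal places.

|z| = sqrt(5^2 + 18^2) = sqrt(349)
arg(z) = arctan(b/a) = arctan(18/5) (quadrant-adjusted) = 74.48°


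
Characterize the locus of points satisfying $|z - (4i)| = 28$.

|z - z0| = r describes a circle centered at z0 with radius r
Here z0 = 4i and r = 28
Locus: Circle centered at (0, 4) with radius 28


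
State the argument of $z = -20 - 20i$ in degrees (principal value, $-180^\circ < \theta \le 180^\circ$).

θ = arctan(b/a) = arctan(-20/-20) (quadrant-adjusted) = -135°


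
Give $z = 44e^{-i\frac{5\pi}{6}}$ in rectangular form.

a = r cos θ = 44 * -sqrt(3)/2 = -22*sqrt(3)
b = r sin θ = 44 * -1/2 = -22
z = -22*sqrt(3) - 22i


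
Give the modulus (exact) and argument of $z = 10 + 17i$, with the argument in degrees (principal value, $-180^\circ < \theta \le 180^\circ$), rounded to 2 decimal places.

|z| = sqrt(10^2 + 17^2) = sqrt(389)
arg(z) = arctan(b/a) = arctan(17/10) (quadrant-adjusted) = 59.53°


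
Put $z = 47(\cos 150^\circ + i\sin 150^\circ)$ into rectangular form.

a = r cos θ = 47 * -sqrt(3)/2 = -47*sqrt(3)/2
b = r sin θ = 47 * 1/2 = 47/2
z = -47*sqrt(3)/2 + (47/2)i


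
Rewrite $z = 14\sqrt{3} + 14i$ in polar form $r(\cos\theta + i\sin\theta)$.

r = |z| = sqrt(a^2 + b^2) = sqrt((14*sqrt(3))^2 + (14)^2) = sqrt(588 + 196) = sqrt(784) = 28
θ = arctan(b/a) = arctan(14/24.2487) (quadrant-adjusted) = 30°
z = 28(cos 30° + i sin 30°)


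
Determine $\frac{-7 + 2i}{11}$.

Divisor is real, so divide each part by 11:
= -7/11 + (2/11)i


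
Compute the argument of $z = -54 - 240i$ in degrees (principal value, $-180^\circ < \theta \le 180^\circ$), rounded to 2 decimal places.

θ = arctan(b/a) = arctan(-240/-54) (quadrant-adjusted) = -102.68°


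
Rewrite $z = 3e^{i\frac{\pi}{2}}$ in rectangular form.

a = r cos θ = 3 * 0 = 0
b = r sin θ = 3 * 1 = 3
z = 3i


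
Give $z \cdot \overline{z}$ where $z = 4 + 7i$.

z * conjugate(z) = |z|^2 = a^2 + b^2
= 4^2 + 7^2 = 65


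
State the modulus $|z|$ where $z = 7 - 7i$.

|z| = sqrt(a^2 + b^2) = sqrt(7^2 + (-7)^2) = sqrt(98) = sqrt(98)


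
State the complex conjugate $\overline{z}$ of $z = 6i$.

If z = a + bi, then conjugate(z) = a - bi
conjugate(6i) = -6i


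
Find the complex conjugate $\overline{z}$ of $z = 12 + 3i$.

If z = a + bi, then conjugate(z) = a - bi
conjugate(12 + 3i) = 12 - 3i


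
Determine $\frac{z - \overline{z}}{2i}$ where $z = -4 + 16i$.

z - conjugate(z) = 2bi
(z - conjugate(z))/(2i) = 2bi/(2i) = b = 16


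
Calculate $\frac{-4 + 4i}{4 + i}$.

Multiply numerator and denominator by conjugate (4 - i):
= (-4 + 4i)(4 - i) / (4^2 + 1^2)
= (-12 + 20i) / 17
= -12/17 + (20/17)i


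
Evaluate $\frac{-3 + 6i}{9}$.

Divisor is real, so divide each part by 9:
= -1/3 + (2/3)i


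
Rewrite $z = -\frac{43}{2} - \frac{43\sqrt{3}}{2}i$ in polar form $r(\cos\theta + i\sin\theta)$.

r = |z| = sqrt(a^2 + b^2) = sqrt((-43/2)^2 + (-43*sqrt(3)/2)^2) = sqrt(1849/4 + 5547/4) = sqrt(1849) = 43
θ = arctan(b/a) = arctan(-37.2391/-21.5) (quadrant-adjusted) = 240°
z = 43(cos 240° + i sin 240°)


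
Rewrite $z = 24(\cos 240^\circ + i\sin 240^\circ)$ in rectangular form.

a = r cos θ = 24 * -1/2 = -12
b = r sin θ = 24 * -sqrt(3)/2 = -12*sqrt(3)
z = -12 - 12*sqrt(3)i


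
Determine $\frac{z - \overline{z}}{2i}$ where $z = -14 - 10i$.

z - conjugate(z) = 2bi
(z - conjugate(z))/(2i) = 2bi/(2i) = b = -10


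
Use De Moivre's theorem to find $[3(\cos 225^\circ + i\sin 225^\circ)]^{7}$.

By De Moivre: z^n = r^n(cos(nθ) + i sin(nθ))
= 3^7(cos(7*225°) + i sin(7*225°))
= 2187(cos 135° + i sin 135°)
= -2187*sqrt(2)/2 + (2187*sqrt(2)/2)i


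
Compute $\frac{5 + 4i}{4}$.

Divisor is real, so divide each part by 4:
= 5/4 + i


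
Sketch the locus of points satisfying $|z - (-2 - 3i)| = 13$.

|z - z0| = r describes a circle centered at z0 with radius r
Here z0 = -2 - 3i and r = 13
Locus: Circle centered at (-2, -3) with radius 13


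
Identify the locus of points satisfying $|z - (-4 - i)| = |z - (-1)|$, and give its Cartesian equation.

|z - z1| = |z - z2| means z is equidistant from z1 and z2,
i.e. the perpendicular bisector of the segment from (-4, -1) to (-1, 0) (midpoint (-5/2, -1/2)).
With z = x + yi, square both sides:
(x - (-4))^2 + (y - (-1))^2 = (x - (-1))^2 + (y - 0)^2
The x^2 and y^2 terms cancel: 6x + 2y = 1 - 17 = -16
Simplify: 3x + y = -8
Locus: Perpendicular bisector of the segment from (-4, -1) to (-1, 0): the line 3x + y = -8


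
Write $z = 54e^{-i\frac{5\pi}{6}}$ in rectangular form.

a = r cos θ = 54 * -sqrt(3)/2 = -27*sqrt(3)
b = r sin θ = 54 * -1/2 = -27
z = -27*sqrt(3) - 27i


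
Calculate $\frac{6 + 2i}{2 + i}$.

Multiply numerator and denominator by conjugate (2 - i):
= (6 + 2i)(2 - i) / (2^2 + 1^2)
= (14 - 2i) / 5
= 14/5 - (2/5)i


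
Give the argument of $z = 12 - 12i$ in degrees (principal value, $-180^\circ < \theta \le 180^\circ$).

θ = arctan(b/a) = arctan(-12/12) (quadrant-adjusted) = -45°


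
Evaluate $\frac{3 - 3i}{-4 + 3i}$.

Multiply numerator and denominator by conjugate (-4 - 3i):
= (3 - 3i)(-4 - 3i) / ((-4)^2 + 3^2)
= (-21 + 3i) / 25
= -21/25 + (3/25)i


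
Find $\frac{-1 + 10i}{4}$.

Divisor is real, so divide each part by 4:
= -1/4 + (5/2)i


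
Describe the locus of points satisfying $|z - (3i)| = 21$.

|z - z0| = r describes a circle centered at z0 with radius r
Here z0 = 3i and r = 21
Locus: Circle centered at (0, 3) with radius 21


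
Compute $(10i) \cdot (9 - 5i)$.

(a1*a2 - b1*b2) + (a1*b2 + b1*a2)i
= (0 - (-50)) + (0 + 90)i
= 50 + 90i


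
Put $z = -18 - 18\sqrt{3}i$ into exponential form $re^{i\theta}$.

r = |z| = sqrt((-18)^2 + (-18*sqrt(3))^2) = sqrt(324 + 972) = sqrt(1296) = 36
θ = arctan(b/a) = arctan(-31.1769/-18) (quadrant-adjusted) = -120° = -2π/3
z = 36e^(-i*2π/3)


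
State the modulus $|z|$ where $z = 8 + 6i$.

|z| = sqrt(a^2 + b^2) = sqrt(8^2 + 6^2) = sqrt(100) = 10


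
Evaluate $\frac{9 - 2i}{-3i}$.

Multiply numerator and denominator by conjugate (3i):
= (9 - 2i)(3i) / (0^2 + (-3)^2)
= (6 + 27i) / 9
Divide through by 3: (2 + 9i) / 3
= 2/3 + 3i


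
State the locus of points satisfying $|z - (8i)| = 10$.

|z - z0| = r describes a circle centered at z0 with radius r
Here z0 = 8i and r = 10
Locus: Circle centered at (0, 8) with radius 10


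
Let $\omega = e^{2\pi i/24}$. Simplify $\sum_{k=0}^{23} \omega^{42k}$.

Let ζ = ω^42 = e^(2πi·42/24). Since 24 ∤ 42, ζ ≠ 1.
Sum = Σ_{k=0}^{23} ζ^k = (ζ^24 - 1)/(ζ - 1) = (ω^{42·24} - 1)/(ζ - 1) = (1 - 1)/(ζ - 1) = 0


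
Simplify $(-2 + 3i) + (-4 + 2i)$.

(-2 + (-4)) + (3 + 2)i = -6 + 5i


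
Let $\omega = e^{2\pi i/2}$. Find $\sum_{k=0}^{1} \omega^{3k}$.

Let ζ = ω^3 = e^(2πi·3/2). Since 2 ∤ 3, ζ ≠ 1.
Sum = Σ_{k=0}^{1} ζ^k = (ζ^2 - 1)/(ζ - 1) = (ω^{3·2} - 1)/(ζ - 1) = (1 - 1)/(ζ - 1) = 0


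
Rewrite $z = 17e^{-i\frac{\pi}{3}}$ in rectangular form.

a = r cos θ = 17 * 1/2 = 17/2
b = r sin θ = 17 * -sqrt(3)/2 = -17*sqrt(3)/2
z = 17/2 - (17*sqrt(3)/2)i


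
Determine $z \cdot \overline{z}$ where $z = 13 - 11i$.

z * conjugate(z) = |z|^2 = a^2 + b^2
= 13^2 + (-11)^2 = 290


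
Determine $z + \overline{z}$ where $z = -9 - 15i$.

z + conjugate(z) = (a + bi) + (a - bi) = 2a
= 2 * (-9) = -18


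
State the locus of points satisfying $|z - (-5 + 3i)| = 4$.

|z - z0| = r describes a circle centered at z0 with radius r
Here z0 = -5 + 3i and r = 4
Locus: Circle centered at (-5, 3) with radius 4


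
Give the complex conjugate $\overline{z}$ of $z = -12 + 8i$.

If z = a + bi, then conjugate(z) = a - bi
conjugate(-12 + 8i) = -12 - 8i


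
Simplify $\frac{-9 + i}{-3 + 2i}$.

Multiply numerator and denominator by conjugate (-3 - 2i):
= (-9 + i)(-3 - 2i) / ((-3)^2 + 2^2)
= (29 + 15i) / 13
= 29/13 + (15/13)i


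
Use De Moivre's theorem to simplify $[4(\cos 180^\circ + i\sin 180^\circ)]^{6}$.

By De Moivre: z^n = r^n(cos(nθ) + i sin(nθ))
= 4^6(cos(6*180°) + i sin(6*180°))
= 4096(cos 0° + i sin 0°)
= 4096


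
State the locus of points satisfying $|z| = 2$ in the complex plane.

|z| = 2 means sqrt(x^2 + y^2) = 2
This is a circle of radius 2 centered at the origin


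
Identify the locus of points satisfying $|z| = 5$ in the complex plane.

|z| = 5 means sqrt(x^2 + y^2) = 5
This is a circle of radius 5 centered at the origin


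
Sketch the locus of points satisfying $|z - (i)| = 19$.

|z - z0| = r describes a circle centered at z0 with radius r
Here z0 = i and r = 19
Locus: Circle centered at (0, 1) with radius 19


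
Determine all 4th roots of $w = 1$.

|w| = 1, arg(w) = 0°
Root modulus = 1^(1/4) = 1
Root arguments: θ_k = (0° + 360°k)/4 for k = 0, 1, ..., 3
Roots: 1, i, -1, -i


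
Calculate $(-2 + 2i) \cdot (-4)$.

(a1*a2 - b1*b2) + (a1*b2 + b1*a2)i
= (8 - 0) + (0 + (-8))i
= 8 - 8i


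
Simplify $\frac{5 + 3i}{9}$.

Divisor is real, so divide each part by 9:
= 5/9 + (1/3)i


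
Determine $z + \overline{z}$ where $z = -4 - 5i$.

z + conjugate(z) = (a + bi) + (a - bi) = 2a
= 2 * (-4) = -8


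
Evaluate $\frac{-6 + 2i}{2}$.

Divisor is real, so divide each part by 2:
= -3 + i


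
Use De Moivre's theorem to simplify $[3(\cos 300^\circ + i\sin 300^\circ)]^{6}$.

By De Moivre: z^n = r^n(cos(nθ) + i sin(nθ))
= 3^6(cos(6*300°) + i sin(6*300°))
= 729(cos 0° + i sin 0°)
= 729


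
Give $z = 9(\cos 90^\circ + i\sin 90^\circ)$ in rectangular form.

a = r cos θ = 9 * 0 = 0
b = r sin θ = 9 * 1 = 9
z = 9i


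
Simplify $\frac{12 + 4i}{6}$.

Divisor is real, so divide each part by 6:
= 2 + (2/3)i


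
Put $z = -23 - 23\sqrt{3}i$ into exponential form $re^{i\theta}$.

r = |z| = sqrt((-23)^2 + (-23*sqrt(3))^2) = sqrt(529 + 1587) = sqrt(2116) = 46
θ = arctan(b/a) = arctan(-39.8372/-23) (quadrant-adjusted) = 240° = 4π/3
z = 46e^(i*4π/3)


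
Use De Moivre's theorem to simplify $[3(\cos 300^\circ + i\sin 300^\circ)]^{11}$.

By De Moivre: z^n = r^n(cos(nθ) + i sin(nθ))
= 3^11(cos(11*300°) + i sin(11*300°))
= 177147(cos 60° + i sin 60°)
= 177147/2 + (177147*sqrt(3)/2)i


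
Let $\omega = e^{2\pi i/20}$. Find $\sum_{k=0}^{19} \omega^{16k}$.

Let ζ = ω^16 = e^(2πi·16/20). Since 20 ∤ 16, ζ ≠ 1.
Sum = Σ_{k=0}^{19} ζ^k = (ζ^20 - 1)/(ζ - 1) = (ω^{16·20} - 1)/(ζ - 1) = (1 - 1)/(ζ - 1) = 0


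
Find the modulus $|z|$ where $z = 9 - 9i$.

|z| = sqrt(a^2 + b^2) = sqrt(9^2 + (-9)^2) = sqrt(162) = sqrt(162)


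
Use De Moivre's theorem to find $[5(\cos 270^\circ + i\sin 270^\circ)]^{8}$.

By De Moivre: z^n = r^n(cos(nθ) + i sin(nθ))
= 5^8(cos(8*270°) + i sin(8*270°))
= 390625(cos 0° + i sin 0°)
= 390625


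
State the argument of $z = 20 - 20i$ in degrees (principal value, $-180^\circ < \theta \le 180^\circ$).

θ = arctan(b/a) = arctan(-20/20) (quadrant-adjusted) = -45°


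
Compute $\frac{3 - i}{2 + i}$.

Multiply numerator and denominator by conjugate (2 - i):
= (3 - i)(2 - i) / (2^2 + 1^2)
= (5 - 5i) / 5
= 1 - i


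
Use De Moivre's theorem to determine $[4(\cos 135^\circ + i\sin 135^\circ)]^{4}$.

By De Moivre: z^n = r^n(cos(nθ) + i sin(nθ))
= 4^4(cos(4*135°) + i sin(4*135°))
= 256(cos 180° + i sin 180°)
= -256


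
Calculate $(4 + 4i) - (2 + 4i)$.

(4 - 2) + (4 - 4)i = 2


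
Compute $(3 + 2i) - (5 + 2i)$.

(3 - 5) + (2 - 2)i = -2


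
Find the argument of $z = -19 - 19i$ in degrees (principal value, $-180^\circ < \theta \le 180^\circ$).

θ = arctan(b/a) = arctan(-19/-19) (quadrant-adjusted) = -135°


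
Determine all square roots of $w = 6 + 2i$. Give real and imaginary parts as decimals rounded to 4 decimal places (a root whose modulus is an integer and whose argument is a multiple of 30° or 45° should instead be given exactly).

|w| = sqrt(40) ≈ 6.324555, arg(w) ≈ 18.434949°
Root modulus = sqrt(40)^(1/2) ≈ 2.514867
Root arguments: θ_k = (arg(w) + 360°k)/2 for k = 0, 1, ..., 1
Compute each root as (root modulus)(cos θ_k + i sin θ_k) using full-precision intermediates, then round to 4 decimal places.
Roots: 2.4824 + 0.4028i, -2.4824 - 0.4028i


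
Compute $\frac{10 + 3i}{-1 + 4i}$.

Multiply numerator and denominator by conjugate (-1 - 4i):
= (10 + 3i)(-1 - 4i) / ((-1)^2 + 4^2)
= (2 - 43i) / 17
= 2/17 - (43/17)i


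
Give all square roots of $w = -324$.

|w| = 324, arg(w) = 180°
Root modulus = 324^(1/2) = 18
Root arguments: θ_k = (180° + 360°k)/2 for k = 0, 1, ..., 1
Roots: 18i, -18i


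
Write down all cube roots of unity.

ω_k = e^(2πik/3) = cos(2πk/3) + i sin(2πk/3) for k = 0, 1, ..., 2
Roots: 1, -1/2 + (sqrt(3)/2)i, -1/2 - (sqrt(3)/2)i


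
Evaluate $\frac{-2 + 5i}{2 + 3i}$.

Multiply numerator and denominator by conjugate (2 - 3i):
= (-2 + 5i)(2 - 3i) / (2^2 + 3^2)
= (11 + 16i) / 13
= 11/13 + (16/13)i


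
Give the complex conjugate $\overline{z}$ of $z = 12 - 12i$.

If z = a + bi, then conjugate(z) = a - bi
conjugate(12 - 12i) = 12 + 12i


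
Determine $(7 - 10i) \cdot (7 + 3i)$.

(a1*a2 - b1*b2) + (a1*b2 + b1*a2)i
= (49 - (-30)) + (21 + (-70))i
= 79 - 49i


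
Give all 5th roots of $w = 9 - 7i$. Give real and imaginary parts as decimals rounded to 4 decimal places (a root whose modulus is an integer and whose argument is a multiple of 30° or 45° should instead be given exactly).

|w| = sqrt(130) ≈ 11.401754, arg(w) ≈ 322.125016°
Root modulus = sqrt(130)^(1/5) ≈ 1.627025
Root arguments: θ_k = (arg(w) + 360°k)/5 for k = 0, 1, ..., 4
Compute each root as (root modulus)(cos θ_k + i sin θ_k) using full-precision intermediates, then round to 4 decimal places.
Roots: 0.7024 + 1.4676i, -1.1787 + 1.1215i, -1.4309 - 0.7745i, 0.2944 - 1.6002i, 1.6128 - 0.2145i


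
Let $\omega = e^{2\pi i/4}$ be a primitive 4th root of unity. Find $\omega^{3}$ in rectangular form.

ω^3 = e^(2πi·3/4) = e^(i·3π/2)
= cos(3π/2) + i sin(3π/2)
= -i


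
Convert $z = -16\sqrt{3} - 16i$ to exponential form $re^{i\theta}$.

r = |z| = sqrt((-16*sqrt(3))^2 + (-16)^2) = sqrt(768 + 256) = sqrt(1024) = 32
θ = arctan(b/a) = arctan(-16/-27.7128) (quadrant-adjusted) = 210° = 7π/6
z = 32e^(i*7π/6)


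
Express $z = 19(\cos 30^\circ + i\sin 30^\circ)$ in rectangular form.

a = r cos θ = 19 * sqrt(3)/2 = 19*sqrt(3)/2
b = r sin θ = 19 * 1/2 = 19/2
z = 19*sqrt(3)/2 + (19/2)i


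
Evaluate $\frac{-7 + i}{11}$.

Divisor is real, so divide each part by 11:
= -7/11 + (1/11)i


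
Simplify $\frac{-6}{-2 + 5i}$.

Multiply numerator and denominator by conjugate (-2 - 5i):
= (-6)(-2 - 5i) / ((-2)^2 + 5^2)
= (12 + 30i) / 29
= 12/29 + (30/29)i


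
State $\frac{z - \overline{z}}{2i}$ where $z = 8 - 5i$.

z - conjugate(z) = 2bi
(z - conjugate(z))/(2i) = 2bi/(2i) = b = -5


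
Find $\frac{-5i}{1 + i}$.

Multiply numerator and denominator by conjugate (1 - i):
= (-5i)(1 - i) / (1^2 + 1^2)
= (-5 - 5i) / 2
= -5/2 - (5/2)i


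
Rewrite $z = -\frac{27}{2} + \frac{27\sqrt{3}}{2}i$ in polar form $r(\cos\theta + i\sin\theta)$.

r = |z| = sqrt(a^2 + b^2) = sqrt((-27/2)^2 + (27*sqrt(3)/2)^2) = sqrt(729/4 + 2187/4) = sqrt(729) = 27
θ = arctan(b/a) = arctan(23.3827/-13.5) (quadrant-adjusted) = 120°
z = 27(cos 120° + i sin 120°)


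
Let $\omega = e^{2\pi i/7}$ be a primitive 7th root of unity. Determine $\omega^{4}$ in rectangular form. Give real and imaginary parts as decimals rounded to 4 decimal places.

ω^4 = e^(2πi·4/7) = e^(i·8π/7)
= cos(8π/7) + i sin(8π/7)
= -0.9010 - 0.4339i


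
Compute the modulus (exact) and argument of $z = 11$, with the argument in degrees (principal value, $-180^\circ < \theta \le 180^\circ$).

|z| = sqrt(11^2 + 0^2) = 11
b = 0 and a > 0, so z lies on the positive real axis: arg(z) = 0°


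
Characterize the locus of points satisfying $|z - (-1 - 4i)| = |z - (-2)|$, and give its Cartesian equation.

|z - z1| = |z - z2| means z is equidistant from z1 and z2,
i.e. the perpendicular bisector of the segment from (-1, -4) to (-2, 0) (midpoint (-3/2, -2)).
With z = x + yi, square both sides:
(x - (-1))^2 + (y - (-4))^2 = (x - (-2))^2 + (y - 0)^2
The x^2 and y^2 terms cancel: -2x + 8y = 4 - 17 = -13
Simplify: 2x - 8y = 13
Locus: Perpendicular bisector of the segment from (-1, -4) to (-2, 0): the line 2x - 8y = 13


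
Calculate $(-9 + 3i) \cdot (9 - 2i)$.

(a1*a2 - b1*b2) + (a1*b2 + b1*a2)i
= (-81 - (-6)) + (18 + 27)i
= -75 + 45i


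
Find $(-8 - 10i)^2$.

(a + bi)^2 = a^2 - b^2 + 2abi
= (-8)^2 - (-10)^2 + 2*(-8)*(-10)i
= -36 + 160i


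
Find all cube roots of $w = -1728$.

|w| = 1728, arg(w) = 180°
Root modulus = 1728^(1/3) = 12
Root arguments: θ_k = (180° + 360°k)/3 for k = 0, 1, ..., 2
Roots: 6 + 6*sqrt(3)i, -12, 6 - 6*sqrt(3)i


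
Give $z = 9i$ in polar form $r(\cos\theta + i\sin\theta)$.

r = |z| = sqrt(a^2 + b^2) = sqrt((0)^2 + (9)^2) = sqrt(0 + 81) = sqrt(81) = 9
a = 0 and b > 0, so z lies on the positive imaginary axis: θ = 90°
z = 9(cos 90° + i sin 90°)


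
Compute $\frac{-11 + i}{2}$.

Divisor is real, so divide each part by 2:
= -11/2 + (1/2)i


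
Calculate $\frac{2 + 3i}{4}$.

Divisor is real, so divide each part by 4:
= 1/2 + (3/4)i


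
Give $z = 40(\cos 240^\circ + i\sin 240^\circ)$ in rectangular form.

a = r cos θ = 40 * -1/2 = -20
b = r sin θ = 40 * -sqrt(3)/2 = -20*sqrt(3)
z = -20 - 20*sqrt(3)i


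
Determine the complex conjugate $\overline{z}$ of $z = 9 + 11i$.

If z = a + bi, then conjugate(z) = a - bi
conjugate(9 + 11i) = 9 - 11i


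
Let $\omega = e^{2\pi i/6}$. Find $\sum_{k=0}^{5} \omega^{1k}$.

Let ζ = ω^1 = e^(2πi·1/6). Since 6 ∤ 1, ζ ≠ 1.
Sum = Σ_{k=0}^{5} ζ^k = (ζ^6 - 1)/(ζ - 1) = (ω^{1·6} - 1)/(ζ - 1) = (1 - 1)/(ζ - 1) = 0


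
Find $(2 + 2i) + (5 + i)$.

(2 + 5) + (2 + 1)i = 7 + 3i


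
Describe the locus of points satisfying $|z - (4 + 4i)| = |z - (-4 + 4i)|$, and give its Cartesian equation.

|z - z1| = |z - z2| means z is equidistant from z1 and z2,
i.e. the perpendicular bisector of the segment from (4, 4) to (-4, 4) (midpoint (0, 4)).
With z = x + yi, square both sides:
(x - 4)^2 + (y - 4)^2 = (x - (-4))^2 + (y - 4)^2
The x^2 and y^2 terms cancel: -16x + 0y = 32 - 32 = 0
Simplify: x = 0
Locus: Perpendicular bisector of the segment from (4, 4) to (-4, 4): the line x = 0


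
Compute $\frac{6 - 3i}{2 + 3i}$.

Multiply numerator and denominator by conjugate (2 - 3i):
= (6 - 3i)(2 - 3i) / (2^2 + 3^2)
= (3 - 24i) / 13
= 3/13 - (24/13)i


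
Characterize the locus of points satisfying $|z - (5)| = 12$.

|z - z0| = r describes a circle centered at z0 with radius r
Here z0 = 5 and r = 12
Locus: Circle centered at (5, 0) with radius 12


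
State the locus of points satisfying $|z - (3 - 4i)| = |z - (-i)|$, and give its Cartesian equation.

|z - z1| = |z - z2| means z is equidistant from z1 and z2,
i.e. the perpendicular bisector of the segment from (3, -4) to (0, -1) (midpoint (3/2, -5/2)).
With z = x + yi, square both sides:
(x - 3)^2 + (y - (-4))^2 = (x - 0)^2 + (y - (-1))^2
The x^2 and y^2 terms cancel: -6x + 6y = 1 - 25 = -24
Simplify: x - y = 4
Locus: Perpendicular bisector of the segment from (3, -4) to (0, -1): the line x - y = 4


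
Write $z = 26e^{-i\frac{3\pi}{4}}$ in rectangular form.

a = r cos θ = 26 * -sqrt(2)/2 = -13*sqrt(2)
b = r sin θ = 26 * -sqrt(2)/2 = -13*sqrt(2)
z = -13*sqrt(2) - 13*sqrt(2)i


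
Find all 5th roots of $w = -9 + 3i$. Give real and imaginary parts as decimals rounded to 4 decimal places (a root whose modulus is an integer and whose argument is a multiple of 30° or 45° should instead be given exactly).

|w| = sqrt(90) ≈ 9.486833, arg(w) ≈ 161.565051°
Root modulus = sqrt(90)^(1/5) ≈ 1.568282
Root arguments: θ_k = (arg(w) + 360°k)/5 for k = 0, 1, ..., 4
Compute each root as (root modulus)(cos θ_k + i sin θ_k) using full-precision intermediates, then round to 4 decimal places.
Roots: 1.3254 + 0.8383i, -0.3877 + 1.5196i, -1.5650 + 0.1008i, -0.5795 - 1.4573i, 1.2069 - 1.0015i


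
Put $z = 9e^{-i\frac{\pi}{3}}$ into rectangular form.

a = r cos θ = 9 * 1/2 = 9/2
b = r sin θ = 9 * -sqrt(3)/2 = -9*sqrt(3)/2
z = 9/2 - (9*sqrt(3)/2)i


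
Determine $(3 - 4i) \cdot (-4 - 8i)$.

(a1*a2 - b1*b2) + (a1*b2 + b1*a2)i
= (-12 - 32) + (-24 + 16)i
= -44 - 8i


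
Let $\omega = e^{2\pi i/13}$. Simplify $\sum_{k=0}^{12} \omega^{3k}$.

Let ζ = ω^3 = e^(2πi·3/13). Since 13 ∤ 3, ζ ≠ 1.
Sum = Σ_{k=0}^{12} ζ^k = (ζ^13 - 1)/(ζ - 1) = (ω^{3·13} - 1)/(ζ - 1) = (1 - 1)/(ζ - 1) = 0


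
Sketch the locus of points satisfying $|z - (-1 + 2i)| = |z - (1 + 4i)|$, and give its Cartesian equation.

|z - z1| = |z - z2| means z is equidistant from z1 and z2,
i.e. the perpendicular bisector of the segment from (-1, 2) to (1, 4) (midpoint (0, 3)).
With z = x + yi, square both sides:
(x - (-1))^2 + (y - 2)^2 = (x - 1)^2 + (y - 4)^2
The x^2 and y^2 terms cancel: 4x + 4y = 17 - 5 = 12
Simplify: x + y = 3
Locus: Perpendicular bisector of the segment from (-1, 2) to (1, 4): the line x + y = 3


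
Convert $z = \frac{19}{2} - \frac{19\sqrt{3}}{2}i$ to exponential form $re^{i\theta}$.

r = |z| = sqrt((19/2)^2 + (-19*sqrt(3)/2)^2) = sqrt(361/4 + 1083/4) = sqrt(361) = 19
θ = arctan(b/a) = arctan(-16.4545/9.5) (quadrant-adjusted) = -60° = -π/3
z = 19e^(-i*π/3)


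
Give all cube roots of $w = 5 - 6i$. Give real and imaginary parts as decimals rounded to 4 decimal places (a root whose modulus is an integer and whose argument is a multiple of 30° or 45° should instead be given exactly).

|w| = sqrt(61) ≈ 7.810250, arg(w) ≈ 309.805571°
Root modulus = sqrt(61)^(1/3) ≈ 1.984061
Root arguments: θ_k = (arg(w) + 360°k)/3 for k = 0, 1, ..., 2
Compute each root as (root modulus)(cos θ_k + i sin θ_k) using full-precision intermediates, then round to 4 decimal places.
Roots: -0.4554 + 1.9311i, -1.4447 - 1.3599i, 1.9001 - 0.5712i


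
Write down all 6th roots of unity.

ω_k = e^(2πik/6) = cos(2πk/6) + i sin(2πk/6) for k = 0, 1, ..., 5
Roots: 1, 1/2 + (sqrt(3)/2)i, -1/2 + (sqrt(3)/2)i, -1, -1/2 - (sqrt(3)/2)i, 1/2 - (sqrt(3)/2)i


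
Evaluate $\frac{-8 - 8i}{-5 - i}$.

Multiply numerator and denominator by conjugate (-5 + i):
= (-8 - 8i)(-5 + i) / ((-5)^2 + (-1)^2)
= (48 + 32i) / 26
Divide through by 2: (24 + 16i) / 13
= 24/13 + (16/13)i


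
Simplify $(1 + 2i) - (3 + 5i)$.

(1 - 3) + (2 - 5)i = -2 - 3i


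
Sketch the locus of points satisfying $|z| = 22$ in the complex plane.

|z| = 22 means sqrt(x^2 + y^2) = 22
This is a circle of radius 22 centered at the origin


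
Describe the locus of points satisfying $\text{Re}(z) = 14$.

Re(z) = x where z = x + yi; the equation x = 14 is satisfied by all points with that x-coordinate
Locus: Vertical line x = 14


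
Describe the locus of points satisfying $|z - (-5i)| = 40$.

|z - z0| = r describes a circle centered at z0 with radius r
Here z0 = -5i and r = 40
Locus: Circle centered at (0, -5) with radius 40


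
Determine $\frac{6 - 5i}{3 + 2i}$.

Multiply numerator and denominator by conjugate (3 - 2i):
= (6 - 5i)(3 - 2i) / (3^2 + 2^2)
= (8 - 27i) / 13
= 8/13 - (27/13)i


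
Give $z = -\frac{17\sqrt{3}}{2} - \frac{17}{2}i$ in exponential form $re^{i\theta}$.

r = |z| = sqrt((-17*sqrt(3)/2)^2 + (-17/2)^2) = sqrt(867/4 + 289/4) = sqrt(289) = 17
θ = arctan(b/a) = arctan(-8.5/-14.7224) (quadrant-adjusted) = -150° = -5π/6
z = 17e^(-i*5π/6)


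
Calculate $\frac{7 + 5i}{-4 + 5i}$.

Multiply numerator and denominator by conjugate (-4 - 5i):
= (7 + 5i)(-4 - 5i) / ((-4)^2 + 5^2)
= (-3 - 55i) / 41
= -3/41 - (55/41)i


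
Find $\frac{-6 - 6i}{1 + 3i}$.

Multiply numerator and denominator by conjugate (1 - 3i):
= (-6 - 6i)(1 - 3i) / (1^2 + 3^2)
= (-24 + 12i) / 10
Divide through by 2: (-12 + 6i) / 5
= -12/5 + (6/5)i


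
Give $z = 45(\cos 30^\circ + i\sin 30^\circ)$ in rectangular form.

a = r cos θ = 45 * sqrt(3)/2 = 45*sqrt(3)/2
b = r sin θ = 45 * 1/2 = 45/2
z = 45*sqrt(3)/2 + (45/2)i


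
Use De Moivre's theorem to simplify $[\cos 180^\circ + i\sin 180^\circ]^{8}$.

By De Moivre: z^n = r^n(cos(nθ) + i sin(nθ))
= 1^8(cos(8*180°) + i sin(8*180°))
= 1(cos 0° + i sin 0°)
= 1


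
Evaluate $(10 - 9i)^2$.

(a + bi)^2 = a^2 - b^2 + 2abi
= 10^2 - (-9)^2 + 2*10*(-9)i
= 19 - 180i


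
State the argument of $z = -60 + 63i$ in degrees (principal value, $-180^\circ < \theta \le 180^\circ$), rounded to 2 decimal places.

θ = arctan(b/a) = arctan(63/-60) (quadrant-adjusted) = 133.60°


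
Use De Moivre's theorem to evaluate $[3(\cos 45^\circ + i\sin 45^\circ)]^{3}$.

By De Moivre: z^n = r^n(cos(nθ) + i sin(nθ))
= 3^3(cos(3*45°) + i sin(3*45°))
= 27(cos 135° + i sin 135°)
= -27*sqrt(2)/2 + (27*sqrt(2)/2)i


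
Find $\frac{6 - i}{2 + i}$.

Multiply numerator and denominator by conjugate (2 - i):
= (6 - i)(2 - i) / (2^2 + 1^2)
= (11 - 8i) / 5
= 11/5 - (8/5)i


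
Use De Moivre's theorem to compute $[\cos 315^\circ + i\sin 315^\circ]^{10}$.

By De Moivre: z^n = r^n(cos(nθ) + i sin(nθ))
= 1^10(cos(10*315°) + i sin(10*315°))
= 1(cos 270° + i sin 270°)
= -i


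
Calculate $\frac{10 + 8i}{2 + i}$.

Multiply numerator and denominator by conjugate (2 - i):
= (10 + 8i)(2 - i) / (2^2 + 1^2)
= (28 + 6i) / 5
= 28/5 + (6/5)i


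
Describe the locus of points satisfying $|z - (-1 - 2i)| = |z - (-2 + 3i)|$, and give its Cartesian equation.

|z - z1| = |z - z2| means z is equidistant from z1 and z2,
i.e. the perpendicular bisector of the segment from (-1, -2) to (-2, 3) (midpoint (-3/2, 1/2)).
With z = x + yi, square both sides:
(x - (-1))^2 + (y - (-2))^2 = (x - (-2))^2 + (y - 3)^2
The x^2 and y^2 terms cancel: -2x + 10y = 13 - 5 = 8
Simplify: x - 5y = -4
Locus: Perpendicular bisector of the segment from (-1, -2) to (-2, 3): the line x - 5y = -4


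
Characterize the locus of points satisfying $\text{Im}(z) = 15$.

Im(z) = y where z = x + yi; the equation y = 15 is satisfied by all points with that y-coordinate
Locus: Horizontal line y = 15


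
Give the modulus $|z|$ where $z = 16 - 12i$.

|z| = sqrt(a^2 + b^2) = sqrt(16^2 + (-12)^2) = sqrt(400) = 20


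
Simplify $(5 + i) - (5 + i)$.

(5 - 5) + (1 - 1)i = 0


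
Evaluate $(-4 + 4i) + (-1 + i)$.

(-4 + (-1)) + (4 + 1)i = -5 + 5i


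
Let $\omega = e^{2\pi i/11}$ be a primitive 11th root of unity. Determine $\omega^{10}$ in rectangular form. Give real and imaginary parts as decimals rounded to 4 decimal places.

ω^10 = e^(2πi·10/11) = e^(i·20π/11)
= cos(20π/11) + i sin(20π/11)
= 0.8413 - 0.5406i


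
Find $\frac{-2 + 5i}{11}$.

Divisor is real, so divide each part by 11:
= -2/11 + (5/11)i


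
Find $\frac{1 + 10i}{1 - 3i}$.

Multiply numerator and denominator by conjugate (1 + 3i):
= (1 + 10i)(1 + 3i) / (1^2 + (-3)^2)
= (-29 + 13i) / 10
= -29/10 + (13/10)i


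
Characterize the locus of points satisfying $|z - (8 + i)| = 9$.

|z - z0| = r describes a circle centered at z0 with radius r
Here z0 = 8 + i and r = 9
Locus: Circle centered at (8, 1) with radius 9


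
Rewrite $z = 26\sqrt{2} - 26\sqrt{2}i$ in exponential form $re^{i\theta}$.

r = |z| = sqrt((26*sqrt(2))^2 + (-26*sqrt(2))^2) = sqrt(1352 + 1352) = sqrt(2704) = 52
θ = arctan(b/a) = arctan(-36.7696/36.7696) (quadrant-adjusted) = -45° = -π/4
z = 52e^(-i*π/4)


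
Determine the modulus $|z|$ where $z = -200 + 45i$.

|z| = sqrt(a^2 + b^2) = sqrt((-200)^2 + 45^2) = sqrt(42025) = 205


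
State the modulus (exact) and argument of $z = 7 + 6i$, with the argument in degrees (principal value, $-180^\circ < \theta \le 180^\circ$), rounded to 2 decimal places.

|z| = sqrt(7^2 + 6^2) = sqrt(85)
arg(z) = arctan(b/a) = arctan(6/7) (quadrant-adjusted) = 40.60°


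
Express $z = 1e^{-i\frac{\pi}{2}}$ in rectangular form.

a = r cos θ = 1 * 0 = 0
b = r sin θ = 1 * -1 = -1
z = -i


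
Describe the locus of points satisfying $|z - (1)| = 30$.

|z - z0| = r describes a circle centered at z0 with radius r
Here z0 = 1 and r = 30
Locus: Circle centered at (1, 0) with radius 30


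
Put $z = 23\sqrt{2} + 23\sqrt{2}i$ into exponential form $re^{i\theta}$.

r = |z| = sqrt((23*sqrt(2))^2 + (23*sqrt(2))^2) = sqrt(1058 + 1058) = sqrt(2116) = 46
θ = arctan(b/a) = arctan(32.5269/32.5269) (quadrant-adjusted) = 45° = π/4
z = 46e^(i*π/4)


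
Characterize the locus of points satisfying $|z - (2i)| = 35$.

|z - z0| = r describes a circle centered at z0 with radius r
Here z0 = 2i and r = 35
Locus: Circle centered at (0, 2) with radius 35


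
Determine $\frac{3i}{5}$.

Divisor is real, so divide each part by 5:
= 0 + (3/5)i


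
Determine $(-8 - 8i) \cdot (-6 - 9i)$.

(a1*a2 - b1*b2) + (a1*b2 + b1*a2)i
= (48 - 72) + (72 + 48)i
= -24 + 120i


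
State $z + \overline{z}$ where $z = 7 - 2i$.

z + conjugate(z) = (a + bi) + (a - bi) = 2a
= 2 * 7 = 14


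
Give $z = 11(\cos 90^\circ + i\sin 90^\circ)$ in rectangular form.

a = r cos θ = 11 * 0 = 0
b = r sin θ = 11 * 1 = 11
z = 11i


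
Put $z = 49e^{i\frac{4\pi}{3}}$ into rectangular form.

a = r cos θ = 49 * -1/2 = -49/2
b = r sin θ = 49 * -sqrt(3)/2 = -49*sqrt(3)/2
z = -49/2 - (49*sqrt(3)/2)i


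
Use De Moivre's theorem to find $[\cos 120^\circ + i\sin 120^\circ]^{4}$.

By De Moivre: z^n = r^n(cos(nθ) + i sin(nθ))
= 1^4(cos(4*120°) + i sin(4*120°))
= 1(cos 120° + i sin 120°)
= -1/2 + (sqrt(3)/2)i


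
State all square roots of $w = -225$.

|w| = 225, arg(w) = 180°
Root modulus = 225^(1/2) = 15
Root arguments: θ_k = (180° + 360°k)/2 for k = 0, 1, ..., 1
Roots: 15i, -15i


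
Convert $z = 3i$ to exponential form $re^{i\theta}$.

r = |z| = sqrt((0)^2 + (3)^2) = sqrt(0 + 9) = sqrt(9) = 3
a = 0 and b > 0, so z lies on the positive imaginary axis: θ = 90° = π/2
z = 3e^(i*π/2)


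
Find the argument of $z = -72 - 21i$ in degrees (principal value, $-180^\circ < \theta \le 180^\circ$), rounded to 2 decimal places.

θ = arctan(b/a) = arctan(-21/-72) (quadrant-adjusted) = -163.74°


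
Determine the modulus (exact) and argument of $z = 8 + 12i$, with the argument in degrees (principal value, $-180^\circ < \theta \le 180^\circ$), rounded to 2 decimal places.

|z| = sqrt(8^2 + 12^2) = sqrt(208)
arg(z) = arctan(b/a) = arctan(12/8) (quadrant-adjusted) = 56.31°


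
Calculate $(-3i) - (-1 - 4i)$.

(0 - (-1)) + (-3 - (-4))i = 1 + i


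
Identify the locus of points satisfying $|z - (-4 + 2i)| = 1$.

|z - z0| = r describes a circle centered at z0 with radius r
Here z0 = -4 + 2i and r = 1
Locus: Circle centered at (-4, 2) with radius 1


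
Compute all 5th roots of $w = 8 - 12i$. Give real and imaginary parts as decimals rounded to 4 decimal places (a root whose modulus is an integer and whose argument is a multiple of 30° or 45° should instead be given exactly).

|w| = sqrt(208) ≈ 14.422205, arg(w) ≈ 303.690068°
Root modulus = sqrt(208)^(1/5) ≈ 1.705322
Root arguments: θ_k = (arg(w) + 360°k)/5 for k = 0, 1, ..., 4
Compute each root as (root modulus)(cos θ_k + i sin θ_k) using full-precision intermediates, then round to 4 decimal places.
Roots: 0.8336 + 1.4877i, -1.1573 + 1.2525i, -1.5488 - 0.7136i, 0.2001 - 1.6935i, 1.6725 - 0.3330i


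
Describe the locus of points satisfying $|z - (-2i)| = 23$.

|z - z0| = r describes a circle centered at z0 with radius r
Here z0 = -2i and r = 23
Locus: Circle centered at (0, -2) with radius 23


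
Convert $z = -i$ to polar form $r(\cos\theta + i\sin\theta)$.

r = |z| = sqrt(a^2 + b^2) = sqrt((0)^2 + (-1)^2) = sqrt(0 + 1) = sqrt(1) = 1
a = 0 and b < 0, so z lies on the negative imaginary axis: θ = 270°
z = 1(cos 270° + i sin 270°)


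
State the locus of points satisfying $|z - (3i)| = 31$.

|z - z0| = r describes a circle centered at z0 with radius r
Here z0 = 3i and r = 31
Locus: Circle centered at (0, 3) with radius 31


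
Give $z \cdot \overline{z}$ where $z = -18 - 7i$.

z * conjugate(z) = |z|^2 = a^2 + b^2
= (-18)^2 + (-7)^2 = 373


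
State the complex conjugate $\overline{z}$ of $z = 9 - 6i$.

If z = a + bi, then conjugate(z) = a - bi
conjugate(9 - 6i) = 9 + 6i


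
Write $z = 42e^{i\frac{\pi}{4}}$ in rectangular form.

a = r cos θ = 42 * sqrt(2)/2 = 21*sqrt(2)
b = r sin θ = 42 * sqrt(2)/2 = 21*sqrt(2)
z = 21*sqrt(2) + 21*sqrt(2)i


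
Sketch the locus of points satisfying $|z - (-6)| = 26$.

|z - z0| = r describes a circle centered at z0 with radius r
Here z0 = -6 and r = 26
Locus: Circle centered at (-6, 0) with radius 26


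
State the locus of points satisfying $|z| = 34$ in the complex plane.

|z| = 34 means sqrt(x^2 + y^2) = 34
This is a circle of radius 34 centered at the origin


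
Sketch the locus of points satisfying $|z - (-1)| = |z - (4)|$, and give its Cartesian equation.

|z - z1| = |z - z2| means z is equidistant from z1 and z2,
i.e. the perpendicular bisector of the segment from (-1, 0) to (4, 0) (midpoint (3/2, 0)).
With z = x + yi, square both sides:
(x - (-1))^2 + (y - 0)^2 = (x - 4)^2 + (y - 0)^2
The x^2 and y^2 terms cancel: 10x + 0y = 16 - 1 = 15
Simplify: x = 3/2
Locus: Perpendicular bisector of the segment from (-1, 0) to (4, 0): the line x = 3/2


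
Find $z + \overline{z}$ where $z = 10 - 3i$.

z + conjugate(z) = (a + bi) + (a - bi) = 2a
= 2 * 10 = 20


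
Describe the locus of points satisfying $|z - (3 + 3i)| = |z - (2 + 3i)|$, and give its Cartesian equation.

|z - z1| = |z - z2| means z is equidistant from z1 and z2,
i.e. the perpendicular bisector of the segment from (3, 3) to (2, 3) (midpoint (5/2, 3)).
With z = x + yi, square both sides:
(x - 3)^2 + (y - 3)^2 = (x - 2)^2 + (y - 3)^2
The x^2 and y^2 terms cancel: -2x + 0y = 13 - 18 = -5
Simplify: x = 5/2
Locus: Perpendicular bisector of the segment from (3, 3) to (2, 3): the line x = 5/2


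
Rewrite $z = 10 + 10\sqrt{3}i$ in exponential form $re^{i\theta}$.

r = |z| = sqrt((10)^2 + (10*sqrt(3))^2) = sqrt(100 + 300) = sqrt(400) = 20
θ = arctan(b/a) = arctan(17.3205/10) (quadrant-adjusted) = 60° = π/3
z = 20e^(i*π/3)


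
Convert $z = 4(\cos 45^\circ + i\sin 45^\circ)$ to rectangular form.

a = r cos θ = 4 * sqrt(2)/2 = 2*sqrt(2)
b = r sin θ = 4 * sqrt(2)/2 = 2*sqrt(2)
z = 2*sqrt(2) + 2*sqrt(2)i


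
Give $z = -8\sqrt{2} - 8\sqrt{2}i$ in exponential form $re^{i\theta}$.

r = |z| = sqrt((-8*sqrt(2))^2 + (-8*sqrt(2))^2) = sqrt(128 + 128) = sqrt(256) = 16
θ = arctan(b/a) = arctan(-11.3137/-11.3137) (quadrant-adjusted) = -135° = -3π/4
z = 16e^(-i*3π/4)


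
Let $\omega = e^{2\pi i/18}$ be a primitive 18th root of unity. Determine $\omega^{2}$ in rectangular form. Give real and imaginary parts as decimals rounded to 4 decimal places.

ω^2 = e^(2πi·2/18) = e^(i·2π/9)
= cos(2π/9) + i sin(2π/9)
= 0.7660 + 0.6428i


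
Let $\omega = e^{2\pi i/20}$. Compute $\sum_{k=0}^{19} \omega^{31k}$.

Let ζ = ω^31 = e^(2πi·31/20). Since 20 ∤ 31, ζ ≠ 1.
Sum = Σ_{k=0}^{19} ζ^k = (ζ^20 - 1)/(ζ - 1) = (ω^{31·20} - 1)/(ζ - 1) = (1 - 1)/(ζ - 1) = 0


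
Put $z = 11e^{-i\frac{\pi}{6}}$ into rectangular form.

a = r cos θ = 11 * sqrt(3)/2 = 11*sqrt(3)/2
b = r sin θ = 11 * -1/2 = -11/2
z = 11*sqrt(3)/2 - (11/2)i


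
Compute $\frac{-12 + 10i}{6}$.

Divisor is real, so divide each part by 6:
= -2 + (5/3)i


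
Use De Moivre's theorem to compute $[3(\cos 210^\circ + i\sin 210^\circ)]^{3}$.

By De Moivre: z^n = r^n(cos(nθ) + i sin(nθ))
= 3^3(cos(3*210°) + i sin(3*210°))
= 27(cos 270° + i sin 270°)
= -27i


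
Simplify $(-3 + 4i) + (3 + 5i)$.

(-3 + 3) + (4 + 5)i = 9i


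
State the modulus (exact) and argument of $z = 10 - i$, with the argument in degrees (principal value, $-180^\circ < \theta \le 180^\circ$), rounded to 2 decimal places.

|z| = sqrt(10^2 + (-1)^2) = sqrt(101)
arg(z) = arctan(b/a) = arctan(-1/10) (quadrant-adjusted) = -5.71°


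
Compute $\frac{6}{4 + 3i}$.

Multiply numerator and denominator by conjugate (4 - 3i):
= (6)(4 - 3i) / (4^2 + 3^2)
= (24 - 18i) / 25
= 24/25 - (18/25)i


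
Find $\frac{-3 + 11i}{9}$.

Divisor is real, so divide each part by 9:
= -1/3 + (11/9)i


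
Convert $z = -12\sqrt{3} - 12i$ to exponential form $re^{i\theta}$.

r = |z| = sqrt((-12*sqrt(3))^2 + (-12)^2) = sqrt(432 + 144) = sqrt(576) = 24
θ = arctan(b/a) = arctan(-12/-20.7846) (quadrant-adjusted) = -150° = -5π/6
z = 24e^(-i*5π/6)


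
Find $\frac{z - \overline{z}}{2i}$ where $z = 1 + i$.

z - conjugate(z) = 2bi
(z - conjugate(z))/(2i) = 2bi/(2i) = b = 1
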